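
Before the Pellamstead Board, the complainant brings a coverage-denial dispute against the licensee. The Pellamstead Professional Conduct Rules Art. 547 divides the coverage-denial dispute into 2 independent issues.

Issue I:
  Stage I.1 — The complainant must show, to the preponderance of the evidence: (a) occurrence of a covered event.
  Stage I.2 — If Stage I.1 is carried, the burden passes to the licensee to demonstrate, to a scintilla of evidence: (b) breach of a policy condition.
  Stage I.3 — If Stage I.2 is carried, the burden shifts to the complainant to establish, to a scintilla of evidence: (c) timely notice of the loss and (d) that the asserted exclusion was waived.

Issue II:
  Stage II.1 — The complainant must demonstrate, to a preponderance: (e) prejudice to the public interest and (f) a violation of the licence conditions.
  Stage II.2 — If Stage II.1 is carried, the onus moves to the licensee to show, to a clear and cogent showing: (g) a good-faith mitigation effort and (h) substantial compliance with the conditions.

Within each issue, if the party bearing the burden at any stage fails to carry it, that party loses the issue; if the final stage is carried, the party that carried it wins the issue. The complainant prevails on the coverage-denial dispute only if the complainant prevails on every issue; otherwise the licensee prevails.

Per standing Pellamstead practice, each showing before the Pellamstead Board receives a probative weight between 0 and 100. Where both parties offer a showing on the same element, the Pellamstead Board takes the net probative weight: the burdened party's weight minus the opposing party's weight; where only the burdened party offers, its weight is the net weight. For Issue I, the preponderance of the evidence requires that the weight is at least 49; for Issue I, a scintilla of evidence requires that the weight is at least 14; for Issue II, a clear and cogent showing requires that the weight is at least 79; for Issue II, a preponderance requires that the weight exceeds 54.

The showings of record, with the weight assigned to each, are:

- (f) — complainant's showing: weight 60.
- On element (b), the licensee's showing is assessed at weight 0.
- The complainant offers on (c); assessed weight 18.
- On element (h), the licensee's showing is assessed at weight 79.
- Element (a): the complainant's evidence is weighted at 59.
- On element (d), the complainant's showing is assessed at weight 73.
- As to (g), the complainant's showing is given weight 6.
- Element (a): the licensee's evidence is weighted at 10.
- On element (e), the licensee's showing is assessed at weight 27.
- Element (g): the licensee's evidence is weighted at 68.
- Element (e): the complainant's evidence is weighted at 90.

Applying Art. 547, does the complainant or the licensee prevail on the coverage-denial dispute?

— Issue I —
Stage I.1 (complainant, the preponderance of the evidence, weight is at least 49): (a) net 59−10=49 ≥ 49 — meets.
  Stage I.1 carried; the burden shifts to the licensee.
Stage I.2 (licensee, a scintilla of evidence, weight is at least 14): (b) 0 < 14 — fails.
  The licensee does not carry Stage I.2.
So the complainant prevails on this issue.
— Issue II —
Stage II.1 (complainant, a preponderance, weight exceeds 54): (e) net 90−27=63 > 54 — meets; (f) 60 > 54 — meets.
  The complainant carries Stage II.1; the licensee now bears the burden.
Stage II.2 (licensee, a clear and cogent showing, weight is at least 79): (g) net 68−6=62 < 79 — fails; (h) 79 ≥ 79 — meets.
  Stage II.2 not carried; the licensee fails its burden.
So the complainant prevails on this issue.
Per-issue: Issue I → complainant; Issue II → complainant. The complainant must prevail on every issue; overall, the complainant prevails.

complainant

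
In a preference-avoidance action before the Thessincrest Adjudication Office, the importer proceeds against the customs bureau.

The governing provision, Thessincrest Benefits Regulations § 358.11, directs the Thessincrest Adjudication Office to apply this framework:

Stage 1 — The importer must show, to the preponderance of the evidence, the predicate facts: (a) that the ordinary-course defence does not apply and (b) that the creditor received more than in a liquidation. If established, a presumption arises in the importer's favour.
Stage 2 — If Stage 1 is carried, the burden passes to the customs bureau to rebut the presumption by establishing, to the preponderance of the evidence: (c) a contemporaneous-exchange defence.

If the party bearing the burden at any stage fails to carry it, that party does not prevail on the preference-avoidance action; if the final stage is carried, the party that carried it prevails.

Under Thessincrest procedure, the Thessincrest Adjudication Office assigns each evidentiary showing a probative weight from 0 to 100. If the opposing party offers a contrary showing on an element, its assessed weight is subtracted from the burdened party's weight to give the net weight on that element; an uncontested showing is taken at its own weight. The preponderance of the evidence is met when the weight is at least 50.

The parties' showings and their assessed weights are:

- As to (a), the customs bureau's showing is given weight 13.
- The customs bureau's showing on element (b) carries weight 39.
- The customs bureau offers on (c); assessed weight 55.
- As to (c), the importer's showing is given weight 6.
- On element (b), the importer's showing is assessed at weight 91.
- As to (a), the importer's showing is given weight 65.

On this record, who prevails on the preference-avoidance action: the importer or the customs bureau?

importer

At Stage 1 the importer must meet the preponderance of the evidence (weight is at least 50): on (a) the weight is 65 less the opposing 13 gives net 52, which does reach 50, so (a) meets the standard; on (b) the weight is 91 less the opposing 39 gives net 52, ≥ 50, so (b) meets the standard.
  Stage 1 carried; the burden shifts to the customs bureau.
At Stage 2 the customs bureau must meet the preponderance of the evidence (weight is at least 50): on (c) the weight is 55 less the opposing 6 gives net 49, < 50, so (c) does not meet the standard.
  The customs bureau does not carry Stage 2.
The analysis ends at Stage 2; the importer prevails.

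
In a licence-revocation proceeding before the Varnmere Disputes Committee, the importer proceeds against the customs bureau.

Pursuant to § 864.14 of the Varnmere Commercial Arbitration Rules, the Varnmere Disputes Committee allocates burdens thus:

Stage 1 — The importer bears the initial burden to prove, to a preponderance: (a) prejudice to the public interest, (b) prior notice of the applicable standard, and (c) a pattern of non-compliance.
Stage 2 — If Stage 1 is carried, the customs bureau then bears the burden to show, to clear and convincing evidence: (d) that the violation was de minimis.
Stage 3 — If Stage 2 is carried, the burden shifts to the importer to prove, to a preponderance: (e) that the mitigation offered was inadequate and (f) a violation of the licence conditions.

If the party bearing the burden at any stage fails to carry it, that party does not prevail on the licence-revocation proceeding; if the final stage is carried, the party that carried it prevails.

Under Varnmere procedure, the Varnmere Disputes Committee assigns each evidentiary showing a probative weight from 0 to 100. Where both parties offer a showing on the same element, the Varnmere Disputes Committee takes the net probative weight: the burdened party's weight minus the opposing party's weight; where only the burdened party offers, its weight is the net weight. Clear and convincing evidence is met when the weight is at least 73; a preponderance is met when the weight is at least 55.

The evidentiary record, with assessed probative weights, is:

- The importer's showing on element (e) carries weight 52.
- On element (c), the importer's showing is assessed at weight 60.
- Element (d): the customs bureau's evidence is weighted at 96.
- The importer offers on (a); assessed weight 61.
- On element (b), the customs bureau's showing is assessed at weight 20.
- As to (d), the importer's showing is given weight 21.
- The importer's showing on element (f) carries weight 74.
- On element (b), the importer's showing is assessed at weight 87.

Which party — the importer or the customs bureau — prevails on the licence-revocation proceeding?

Stage 1 (importer, a preponderance, weight is at least 55): (a) 61 ≥ 55 — meets; (b) net 87−20=67 ≥ 55 — meets; (c) 60 ≥ 55 — meets.
  Stage 1 is satisfied; the onus moves to the customs bureau.
Stage 2 (customs bureau, clear and convincing evidence, weight is at least 73): (d) net 96−21=75 ≥ 73 — meets.
  All elements met. The burden passes to the importer.
Stage 3 (importer, a preponderance, weight is at least 55): (e) 52 < 55 — fails; (f) 74 ≥ 55 — meets.
  Stage 3 not carried; the importer fails its burden.
The customs bureau prevails.

customs bureau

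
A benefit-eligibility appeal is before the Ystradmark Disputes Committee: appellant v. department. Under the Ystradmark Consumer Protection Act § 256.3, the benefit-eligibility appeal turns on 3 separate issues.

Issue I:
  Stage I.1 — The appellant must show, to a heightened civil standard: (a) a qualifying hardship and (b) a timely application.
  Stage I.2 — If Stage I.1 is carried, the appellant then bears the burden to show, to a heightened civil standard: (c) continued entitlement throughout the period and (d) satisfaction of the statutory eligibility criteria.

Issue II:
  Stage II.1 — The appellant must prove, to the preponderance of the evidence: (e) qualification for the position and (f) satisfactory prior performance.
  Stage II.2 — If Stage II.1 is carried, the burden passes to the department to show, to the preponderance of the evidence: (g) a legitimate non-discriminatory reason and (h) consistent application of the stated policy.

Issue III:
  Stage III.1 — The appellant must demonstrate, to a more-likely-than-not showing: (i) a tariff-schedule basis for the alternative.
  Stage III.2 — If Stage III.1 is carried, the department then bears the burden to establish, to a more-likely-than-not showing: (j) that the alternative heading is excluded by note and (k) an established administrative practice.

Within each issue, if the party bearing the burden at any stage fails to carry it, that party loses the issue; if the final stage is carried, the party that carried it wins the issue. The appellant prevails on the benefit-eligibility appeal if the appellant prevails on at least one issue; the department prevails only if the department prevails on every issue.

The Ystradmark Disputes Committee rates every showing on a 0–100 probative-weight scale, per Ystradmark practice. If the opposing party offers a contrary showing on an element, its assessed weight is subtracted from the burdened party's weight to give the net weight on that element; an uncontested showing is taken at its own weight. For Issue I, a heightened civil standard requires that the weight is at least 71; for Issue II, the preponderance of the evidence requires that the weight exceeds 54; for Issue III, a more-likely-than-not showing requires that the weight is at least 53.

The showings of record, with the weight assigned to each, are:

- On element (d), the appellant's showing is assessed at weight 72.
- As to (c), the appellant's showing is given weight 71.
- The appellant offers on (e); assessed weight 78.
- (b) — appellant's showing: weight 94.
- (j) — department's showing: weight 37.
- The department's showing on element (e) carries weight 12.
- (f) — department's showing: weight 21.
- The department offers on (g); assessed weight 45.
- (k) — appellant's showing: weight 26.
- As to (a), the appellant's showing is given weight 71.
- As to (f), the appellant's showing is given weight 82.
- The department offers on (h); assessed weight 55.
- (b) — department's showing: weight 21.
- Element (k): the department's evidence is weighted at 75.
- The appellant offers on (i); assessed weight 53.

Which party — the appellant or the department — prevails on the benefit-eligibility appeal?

appellant

— Issue I —
At Stage I.1 the appellant must meet a heightened civil standard (weight is at least 71): on (a) the weight is 71, which does reach 71, so (a) meets the standard; on (b) the weight is 94 less the opposing 21 gives net 73, ≥ 71, so (b) meets the standard.
  Stage I.1 is satisfied; the appellant continues to bear the burden.
At Stage I.2 the appellant must meet a heightened civil standard (weight is at least 71): on (c) the weight is 71, ≥ 71, so (c) meets the standard; on (d) the weight is 72, ≥ 71, so (d) meets the standard.
  Stage I.2 carried; the final stage is satisfied.
All stages carried — the appellant prevails on this issue.
— Issue II —
Stage II.1 (appellant, the preponderance of the evidence, weight exceeds 54): (e) net 78−12=66 > 54 — meets; (f) net 82−21=61 > 54 — meets.
  Stage II.1 carried; the burden shifts to the department.
Stage II.2 (department, the preponderance of the evidence, weight exceeds 54): (g) 45 ≤ 54 — fails; (h) 55 > 54 — meets.
  Not every element is met, so the department fails to carry Stage II.2.
The appellant prevails on this issue.
— Issue III —
At Stage III.1 the appellant must meet a more-likely-than-not showing (weight is at least 53): on (i) the weight is 53, which does reach 53, so (i) meets the standard.
  All elements met. The burden passes to the department.
At Stage III.2 the department must meet a more-likely-than-not showing (weight is at least 53): on (j) the weight is 37, which does not reach 53, so (j) does not meet the standard; on (k) the weight is 75 less the opposing 26 gives net 49, which does not reach 53, so (k) does not meet the standard.
  Stage III.2 not carried; the department fails its burden.
So the appellant prevails on this issue.
Per-issue: Issue I → appellant; Issue II → appellant; Issue III → appellant. The appellant must prevail on at least one issue; overall, the appellant prevails.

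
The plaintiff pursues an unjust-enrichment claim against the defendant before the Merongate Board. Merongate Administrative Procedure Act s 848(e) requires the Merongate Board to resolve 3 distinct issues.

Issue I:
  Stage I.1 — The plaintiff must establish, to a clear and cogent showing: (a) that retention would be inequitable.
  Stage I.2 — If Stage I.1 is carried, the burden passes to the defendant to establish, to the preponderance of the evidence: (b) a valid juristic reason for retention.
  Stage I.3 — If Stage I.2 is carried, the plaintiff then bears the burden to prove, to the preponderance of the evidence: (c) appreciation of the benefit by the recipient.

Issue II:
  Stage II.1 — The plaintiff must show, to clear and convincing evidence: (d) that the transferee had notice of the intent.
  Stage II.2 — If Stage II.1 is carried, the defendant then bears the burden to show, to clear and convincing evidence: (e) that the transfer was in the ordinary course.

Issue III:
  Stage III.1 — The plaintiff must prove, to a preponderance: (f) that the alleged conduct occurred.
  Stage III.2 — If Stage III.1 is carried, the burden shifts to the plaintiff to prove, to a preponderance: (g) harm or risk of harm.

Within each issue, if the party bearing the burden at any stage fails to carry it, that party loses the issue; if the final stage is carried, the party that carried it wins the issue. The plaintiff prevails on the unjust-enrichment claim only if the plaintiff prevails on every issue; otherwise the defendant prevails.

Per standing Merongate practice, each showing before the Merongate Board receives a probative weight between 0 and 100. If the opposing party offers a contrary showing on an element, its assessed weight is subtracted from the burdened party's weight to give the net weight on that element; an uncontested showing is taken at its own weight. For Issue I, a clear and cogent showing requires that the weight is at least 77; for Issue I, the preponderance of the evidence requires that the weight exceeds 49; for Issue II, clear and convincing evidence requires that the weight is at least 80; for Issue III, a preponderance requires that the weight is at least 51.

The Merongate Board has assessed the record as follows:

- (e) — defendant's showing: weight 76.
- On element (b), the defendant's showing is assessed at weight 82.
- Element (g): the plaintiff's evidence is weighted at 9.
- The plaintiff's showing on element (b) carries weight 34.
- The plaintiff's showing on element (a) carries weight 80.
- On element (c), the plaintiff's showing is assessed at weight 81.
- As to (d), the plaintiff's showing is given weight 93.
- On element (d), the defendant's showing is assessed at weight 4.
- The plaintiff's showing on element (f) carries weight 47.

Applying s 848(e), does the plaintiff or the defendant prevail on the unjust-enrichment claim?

defendant

— Issue I —
Stage I.1 — burden on plaintiff; standard: a clear and cogent showing (weight is at least 77).
    (a): 80 ≥ 77 [met]
  Stage I.1 is satisfied; the onus moves to the defendant.
Stage I.2 — burden on defendant; standard: the preponderance of the evidence (weight exceeds 49).
    (b): 82 − 34 = 48 ≤ 49 [not met]
  Not every element is met, so the defendant fails to carry Stage I.2.
The plaintiff prevails on this issue.
— Issue II —
At Stage II.1 the plaintiff must meet clear and convincing evidence (weight is at least 80): on (d) the weight is 93 less the opposing 4 gives net 89, which does reach 80, so (d) meets the standard.
  All elements met. The burden passes to the defendant.
At Stage II.2 the defendant must meet clear and convincing evidence (weight is at least 80): on (e) the weight is 76, which does not reach 80, so (e) does not meet the standard.
  Stage II.2 not carried; the defendant fails its burden.
The analysis ends at Stage II.2; the plaintiff prevails on this issue.
— Issue III —
At Stage III.1 the plaintiff must meet a preponderance (weight is at least 51): on (f) the weight is 47, < 51, so (f) does not meet the standard.
  Stage III.1 not carried; the plaintiff fails its burden.
So the defendant prevails on this issue.
Per-issue: Issue I → plaintiff; Issue II → plaintiff; Issue III → defendant. The plaintiff must prevail on every issue; overall, the defendant prevails.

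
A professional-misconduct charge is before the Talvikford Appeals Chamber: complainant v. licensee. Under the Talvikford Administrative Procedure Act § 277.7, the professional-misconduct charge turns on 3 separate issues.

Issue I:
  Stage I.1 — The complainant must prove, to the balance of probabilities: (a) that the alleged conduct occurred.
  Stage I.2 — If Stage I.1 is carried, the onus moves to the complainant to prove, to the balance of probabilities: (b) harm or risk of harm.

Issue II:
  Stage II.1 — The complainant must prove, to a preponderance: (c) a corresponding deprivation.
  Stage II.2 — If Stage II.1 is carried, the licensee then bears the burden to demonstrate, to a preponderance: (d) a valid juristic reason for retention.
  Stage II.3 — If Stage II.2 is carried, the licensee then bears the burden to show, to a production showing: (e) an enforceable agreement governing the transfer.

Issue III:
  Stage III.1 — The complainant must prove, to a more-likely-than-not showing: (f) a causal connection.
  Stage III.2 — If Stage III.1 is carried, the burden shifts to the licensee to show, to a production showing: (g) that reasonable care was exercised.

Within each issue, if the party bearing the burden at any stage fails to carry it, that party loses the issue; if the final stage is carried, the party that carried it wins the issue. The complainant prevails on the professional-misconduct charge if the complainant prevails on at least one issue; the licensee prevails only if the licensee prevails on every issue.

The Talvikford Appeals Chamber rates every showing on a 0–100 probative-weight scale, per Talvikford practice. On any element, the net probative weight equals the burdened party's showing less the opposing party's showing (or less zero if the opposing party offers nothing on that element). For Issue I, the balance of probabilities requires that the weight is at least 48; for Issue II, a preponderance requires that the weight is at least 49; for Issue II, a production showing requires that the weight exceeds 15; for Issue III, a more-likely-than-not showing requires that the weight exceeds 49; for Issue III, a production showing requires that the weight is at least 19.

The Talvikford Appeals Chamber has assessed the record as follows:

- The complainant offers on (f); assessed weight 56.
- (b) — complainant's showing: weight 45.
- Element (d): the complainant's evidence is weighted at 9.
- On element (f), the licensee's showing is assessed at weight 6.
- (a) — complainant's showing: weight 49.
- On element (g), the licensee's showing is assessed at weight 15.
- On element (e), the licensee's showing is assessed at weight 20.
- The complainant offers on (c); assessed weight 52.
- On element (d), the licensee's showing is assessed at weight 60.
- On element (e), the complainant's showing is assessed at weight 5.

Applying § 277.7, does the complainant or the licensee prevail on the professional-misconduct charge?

complainant

— Issue I —
Stage I.1 — burden on complainant; standard: the balance of probabilities (weight is at least 48).
    (a): 49 ≥ 48 [met]
  All elements met. The complainant retains the burden for Stage I.2.
Stage I.2 — burden on complainant; standard: the balance of probabilities (weight is at least 48).
    (b): 45 < 48 [not met]
  The complainant does not carry Stage I.2.
So the licensee prevails on this issue.
— Issue II —
Stage II.1 — burden on complainant; standard: a preponderance (weight is at least 49).
    (c): 52 ≥ 49 [met]
  All elements met. The burden passes to the licensee.
Stage II.2 — burden on licensee; standard: a preponderance (weight is at least 49).
    (d): 60 − 9 = 51 ≥ 49 [met]
  All elements met. The licensee retains the burden for Stage II.3.
Stage II.3 — burden on licensee; standard: a production showing (weight exceeds 15).
    (e): 20 − 5 = 15 ≤ 15 [not met]
  The licensee does not carry Stage II.3.
So the complainant prevails on this issue.
— Issue III —
Stage III.1 (complainant, a more-likely-than-not showing, weight exceeds 49): (f) net 56−6=50 > 49 — meets.
  The complainant carries Stage III.1; the licensee now bears the burden.
Stage III.2 (licensee, a production showing, weight is at least 19): (g) 15 < 19 — fails.
  Stage III.2 not carried; the licensee fails its burden.
The complainant prevails on this issue.
Per-issue: Issue I → licensee; Issue II → complainant; Issue III → complainant. The complainant must prevail on at least one issue; overall, the complainant prevails.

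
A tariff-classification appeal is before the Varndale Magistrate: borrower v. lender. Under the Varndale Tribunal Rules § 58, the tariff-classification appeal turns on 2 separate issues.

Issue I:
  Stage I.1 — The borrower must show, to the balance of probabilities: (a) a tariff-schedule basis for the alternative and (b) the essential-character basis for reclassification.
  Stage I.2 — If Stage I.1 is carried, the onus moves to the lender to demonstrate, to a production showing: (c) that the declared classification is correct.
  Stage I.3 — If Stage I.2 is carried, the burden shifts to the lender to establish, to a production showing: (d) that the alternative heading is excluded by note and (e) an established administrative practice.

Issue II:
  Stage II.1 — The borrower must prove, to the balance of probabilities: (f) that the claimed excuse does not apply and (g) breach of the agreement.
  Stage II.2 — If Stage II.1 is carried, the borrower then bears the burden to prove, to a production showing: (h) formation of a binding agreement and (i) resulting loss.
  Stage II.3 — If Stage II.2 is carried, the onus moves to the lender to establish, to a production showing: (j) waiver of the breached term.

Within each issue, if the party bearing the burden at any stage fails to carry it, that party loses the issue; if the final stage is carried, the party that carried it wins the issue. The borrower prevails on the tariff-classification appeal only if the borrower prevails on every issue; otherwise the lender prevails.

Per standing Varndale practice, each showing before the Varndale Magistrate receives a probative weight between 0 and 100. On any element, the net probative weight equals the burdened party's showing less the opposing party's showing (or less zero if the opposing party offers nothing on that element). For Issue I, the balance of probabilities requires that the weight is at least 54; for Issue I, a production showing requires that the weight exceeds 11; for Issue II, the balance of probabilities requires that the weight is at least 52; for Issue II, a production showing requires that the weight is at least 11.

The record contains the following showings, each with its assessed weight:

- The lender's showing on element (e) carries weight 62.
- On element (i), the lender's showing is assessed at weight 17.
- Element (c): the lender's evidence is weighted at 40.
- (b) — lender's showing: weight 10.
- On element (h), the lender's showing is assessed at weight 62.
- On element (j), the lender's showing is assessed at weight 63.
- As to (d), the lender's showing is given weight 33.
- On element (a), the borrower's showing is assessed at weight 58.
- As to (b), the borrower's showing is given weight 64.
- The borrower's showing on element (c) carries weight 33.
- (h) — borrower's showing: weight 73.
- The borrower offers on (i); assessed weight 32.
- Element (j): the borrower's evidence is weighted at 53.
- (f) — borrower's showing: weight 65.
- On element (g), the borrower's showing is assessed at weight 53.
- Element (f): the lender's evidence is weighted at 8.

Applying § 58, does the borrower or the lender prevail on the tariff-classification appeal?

borrower

— Issue I —
At Stage I.1 the borrower must meet the balance of probabilities (weight is at least 54): on (a) the weight is 58, which does reach 54, so (a) meets the standard; on (b) the weight is 64 less the opposing 10 gives net 54, which does reach 54, so (b) meets the standard.
  Stage I.1 carried; the burden shifts to the lender.
At Stage I.2 the lender must meet a production showing (weight exceeds 11): on (c) the weight is 40 less the opposing 33 gives net 7, which does not exceed 11, so (c) does not meet the standard.
  Not every element is met, so the lender fails to carry Stage I.2.
So the borrower prevails on this issue.
— Issue II —
At Stage II.1 the borrower must meet the balance of probabilities (weight is at least 52): on (f) the weight is 65 less the opposing 8 gives net 57, which does reach 52, so (f) meets the standard; on (g) the weight is 53, which does reach 52, so (g) meets the standard.
  All elements met. The borrower retains the burden for Stage II.2.
At Stage II.2 the borrower must meet a production showing (weight is at least 11): on (h) the weight is 73 less the opposing 62 gives net 11, ≥ 11, so (h) meets the standard; on (i) the weight is 32 less the opposing 17 gives net 15, which does reach 11, so (i) meets the standard.
  The borrower carries Stage II.2; the lender now bears the burden.
At Stage II.3 the lender must meet a production showing (weight is at least 11): on (j) the weight is 63 less the opposing 53 gives net 10, which does not reach 11, so (j) does not meet the standard.
  The lender does not carry Stage II.3.
The borrower prevails on this issue.
Per-issue: Issue I → borrower; Issue II → borrower. The borrower must prevail on every issue; overall, the borrower prevails.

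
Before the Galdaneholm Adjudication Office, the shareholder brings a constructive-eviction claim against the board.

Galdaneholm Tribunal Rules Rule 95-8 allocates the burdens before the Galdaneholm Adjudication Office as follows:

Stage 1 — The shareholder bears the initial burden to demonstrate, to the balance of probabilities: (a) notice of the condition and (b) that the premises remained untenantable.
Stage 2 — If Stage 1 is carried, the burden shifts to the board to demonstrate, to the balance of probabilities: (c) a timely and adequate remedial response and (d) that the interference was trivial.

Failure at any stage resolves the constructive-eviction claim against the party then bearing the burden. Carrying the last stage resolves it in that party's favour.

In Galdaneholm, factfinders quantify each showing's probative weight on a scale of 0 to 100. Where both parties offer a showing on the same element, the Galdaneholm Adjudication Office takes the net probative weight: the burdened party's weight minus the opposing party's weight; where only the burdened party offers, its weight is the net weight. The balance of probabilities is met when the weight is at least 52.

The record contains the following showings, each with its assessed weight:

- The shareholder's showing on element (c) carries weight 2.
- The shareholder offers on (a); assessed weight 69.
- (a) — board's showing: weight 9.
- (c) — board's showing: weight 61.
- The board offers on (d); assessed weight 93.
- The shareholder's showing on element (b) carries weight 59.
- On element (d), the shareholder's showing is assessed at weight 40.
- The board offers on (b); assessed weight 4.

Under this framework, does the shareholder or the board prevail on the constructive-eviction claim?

At Stage 1 the shareholder must meet the balance of probabilities (weight is at least 52): on (a) the weight is 69 less the opposing 9 gives net 60, ≥ 52, so (a) meets the standard; on (b) the weight is 59 less the opposing 4 gives net 55, which does reach 52, so (b) meets the standard.
  Stage 1 is satisfied; the onus moves to the board.
At Stage 2 the board must meet the balance of probabilities (weight is at least 52): on (c) the weight is 61 less the opposing 2 gives net 59, which does reach 52, so (c) meets the standard; on (d) the weight is 93 less the opposing 40 gives net 53, which does reach 52, so (d) meets the standard.
  Stage 2 carried; the final stage is satisfied.
All stages carried — the board prevails.

board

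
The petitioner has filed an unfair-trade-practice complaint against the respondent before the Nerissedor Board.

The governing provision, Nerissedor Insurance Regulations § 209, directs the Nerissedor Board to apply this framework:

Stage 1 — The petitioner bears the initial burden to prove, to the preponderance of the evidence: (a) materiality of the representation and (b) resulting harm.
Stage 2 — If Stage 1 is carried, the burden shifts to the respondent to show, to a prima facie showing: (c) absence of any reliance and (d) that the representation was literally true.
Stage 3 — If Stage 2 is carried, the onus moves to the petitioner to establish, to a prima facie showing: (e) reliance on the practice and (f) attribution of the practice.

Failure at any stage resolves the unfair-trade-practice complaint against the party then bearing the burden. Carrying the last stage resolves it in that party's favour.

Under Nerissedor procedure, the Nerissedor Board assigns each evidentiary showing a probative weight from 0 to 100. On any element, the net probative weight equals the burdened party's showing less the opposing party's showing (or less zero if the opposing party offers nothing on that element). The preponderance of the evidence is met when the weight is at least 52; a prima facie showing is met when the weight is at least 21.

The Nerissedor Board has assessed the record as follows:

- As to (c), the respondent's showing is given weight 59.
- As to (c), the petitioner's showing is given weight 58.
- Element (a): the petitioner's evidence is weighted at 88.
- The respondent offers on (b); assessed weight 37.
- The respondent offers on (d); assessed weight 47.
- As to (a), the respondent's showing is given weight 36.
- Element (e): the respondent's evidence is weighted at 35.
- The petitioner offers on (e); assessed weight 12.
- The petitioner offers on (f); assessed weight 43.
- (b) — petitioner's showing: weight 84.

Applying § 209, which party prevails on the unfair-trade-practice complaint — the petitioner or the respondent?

At Stage 1 the petitioner must meet the preponderance of the evidence (weight is at least 52): on (a) the weight is 88 less the opposing 36 gives net 52, ≥ 52, so (a) meets the standard; on (b) the weight is 84 less the opposing 37 gives net 47, which does not reach 52, so (b) does not meet the standard.
  Not every element is met, so the petitioner fails to carry Stage 1.
So the respondent prevails.

respondent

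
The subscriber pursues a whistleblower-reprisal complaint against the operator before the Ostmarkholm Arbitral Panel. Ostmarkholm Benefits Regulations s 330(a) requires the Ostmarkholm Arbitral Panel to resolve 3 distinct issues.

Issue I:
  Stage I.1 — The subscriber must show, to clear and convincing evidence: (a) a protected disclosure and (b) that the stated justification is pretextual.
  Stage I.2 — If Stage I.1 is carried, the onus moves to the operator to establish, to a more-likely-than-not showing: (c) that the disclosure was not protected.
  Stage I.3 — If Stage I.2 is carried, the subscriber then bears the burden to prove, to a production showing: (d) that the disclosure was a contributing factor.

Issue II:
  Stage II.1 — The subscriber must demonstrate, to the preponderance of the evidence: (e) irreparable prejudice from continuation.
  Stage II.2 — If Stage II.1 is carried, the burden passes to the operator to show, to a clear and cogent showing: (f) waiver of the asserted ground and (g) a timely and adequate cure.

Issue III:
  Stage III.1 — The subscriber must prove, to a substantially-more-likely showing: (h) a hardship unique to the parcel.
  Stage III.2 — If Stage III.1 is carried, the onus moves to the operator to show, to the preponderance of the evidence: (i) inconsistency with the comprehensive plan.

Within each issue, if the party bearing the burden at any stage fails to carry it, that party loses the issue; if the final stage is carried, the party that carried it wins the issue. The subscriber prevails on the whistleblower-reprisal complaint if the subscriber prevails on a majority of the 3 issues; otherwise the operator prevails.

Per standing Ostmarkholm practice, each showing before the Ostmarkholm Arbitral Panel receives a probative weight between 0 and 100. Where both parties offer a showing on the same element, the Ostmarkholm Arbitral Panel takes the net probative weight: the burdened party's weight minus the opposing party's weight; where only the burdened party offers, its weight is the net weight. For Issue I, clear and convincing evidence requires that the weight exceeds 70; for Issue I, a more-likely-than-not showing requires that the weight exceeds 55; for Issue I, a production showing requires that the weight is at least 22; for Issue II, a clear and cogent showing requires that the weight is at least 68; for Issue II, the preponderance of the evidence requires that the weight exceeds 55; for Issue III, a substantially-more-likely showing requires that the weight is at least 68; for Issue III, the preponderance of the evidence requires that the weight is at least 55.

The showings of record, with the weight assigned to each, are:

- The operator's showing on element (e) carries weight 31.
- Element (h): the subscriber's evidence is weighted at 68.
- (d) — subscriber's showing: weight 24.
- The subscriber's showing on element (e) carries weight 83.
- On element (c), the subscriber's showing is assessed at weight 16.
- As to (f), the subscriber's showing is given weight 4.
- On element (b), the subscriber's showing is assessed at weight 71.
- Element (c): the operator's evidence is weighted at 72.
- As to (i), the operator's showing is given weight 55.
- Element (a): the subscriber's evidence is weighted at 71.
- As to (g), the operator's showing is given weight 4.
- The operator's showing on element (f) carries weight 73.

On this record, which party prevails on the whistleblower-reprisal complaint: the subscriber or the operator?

operator

— Issue I —
At Stage I.1 the subscriber must meet clear and convincing evidence (weight exceeds 70): on (a) the weight is 71, which does exceed 70, so (a) meets the standard; on (b) the weight is 71, > 70, so (b) meets the standard.
  Stage I.1 is satisfied; the onus moves to the operator.
At Stage I.2 the operator must meet a more-likely-than-not showing (weight exceeds 55): on (c) the weight is 72 less the opposing 16 gives net 56, > 55, so (c) meets the standard.
  The operator carries Stage I.2; the subscriber now bears the burden.
At Stage I.3 the subscriber must meet a production showing (weight is at least 22): on (d) the weight is 24, which does reach 22, so (d) meets the standard.
  All elements met at the final stage.
Every stage carried; the subscriber prevails on this issue.
— Issue II —
Stage II.1 — burden on subscriber; standard: the preponderance of the evidence (weight exceeds 55).
    (e): 83 − 31 = 52 ≤ 55 [not met]
  Stage II.1 not carried; the subscriber fails its burden.
The operator prevails on this issue.
— Issue III —
Stage III.1 (subscriber, a substantially-more-likely showing, weight is at least 68): (h) 68 ≥ 68 — meets.
  The subscriber carries Stage III.1; the operator now bears the burden.
Stage III.2 (operator, the preponderance of the evidence, weight is at least 55): (i) 55 ≥ 55 — meets.
  Stage III.2 carried; the final stage is satisfied.
All stages carried — the operator prevails on this issue.
Per-issue: Issue I → subscriber; Issue II → operator; Issue III → operator. The subscriber must prevail on a majority of issues; overall, the operator prevails.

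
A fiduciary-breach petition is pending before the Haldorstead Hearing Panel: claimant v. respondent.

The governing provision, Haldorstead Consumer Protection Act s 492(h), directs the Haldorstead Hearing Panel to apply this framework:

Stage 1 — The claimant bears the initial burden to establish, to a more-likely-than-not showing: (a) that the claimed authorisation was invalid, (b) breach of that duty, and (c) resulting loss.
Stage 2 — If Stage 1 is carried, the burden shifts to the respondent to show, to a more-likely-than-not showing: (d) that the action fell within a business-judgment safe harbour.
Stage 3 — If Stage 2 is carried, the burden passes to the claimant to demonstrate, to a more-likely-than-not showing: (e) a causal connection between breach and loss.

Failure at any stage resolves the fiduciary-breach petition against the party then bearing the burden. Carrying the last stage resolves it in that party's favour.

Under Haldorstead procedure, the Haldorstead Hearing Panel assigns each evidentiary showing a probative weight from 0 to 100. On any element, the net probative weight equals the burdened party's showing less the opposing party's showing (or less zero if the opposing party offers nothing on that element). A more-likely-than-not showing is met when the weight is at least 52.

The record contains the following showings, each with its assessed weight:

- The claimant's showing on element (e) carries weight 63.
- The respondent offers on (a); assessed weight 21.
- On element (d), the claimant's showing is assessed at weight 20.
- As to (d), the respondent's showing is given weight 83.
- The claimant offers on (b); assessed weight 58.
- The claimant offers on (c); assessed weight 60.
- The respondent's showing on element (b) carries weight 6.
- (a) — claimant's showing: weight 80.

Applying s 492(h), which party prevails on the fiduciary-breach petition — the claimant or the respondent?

Stage 1 — burden on claimant; standard: a more-likely-than-not showing (weight is at least 52).
    (a): 80 − 21 = 59 ≥ 52 [met]
    (b): 58 − 6 = 52 ≥ 52 [met]
    (c): 60 ≥ 52 [met]
  All elements met. The burden passes to the respondent.
Stage 2 — burden on respondent; standard: a more-likely-than-not showing (weight is at least 52).
    (d): 83 − 20 = 63 ≥ 52 [met]
  Stage 2 carried; the burden shifts to the claimant.
Stage 3 — burden on claimant; standard: a more-likely-than-not showing (weight is at least 52).
    (e): 63 ≥ 52 [met]
  The claimant carries the last stage.
All stages carried — the claimant prevails.

claimant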